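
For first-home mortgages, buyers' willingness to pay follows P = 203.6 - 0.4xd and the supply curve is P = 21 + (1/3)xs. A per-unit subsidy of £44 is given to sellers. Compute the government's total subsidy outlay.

Pre-subsidy: 203.6 - 0.4x = 21 + (1/3)x gives x* = 249 and P* = 104.
With the subsidy, sellers receive Ps = Pb + 44 for each unit, where Pb is the price buyers pay.
On the curves, Pb = 203.6 - 0.4x and Ps = 21 + (1/3)x; the wedge Ps − Pb = 44 gives 21 + (1/3)x − (203.6 - 0.4x) = 44, so x' = 309.
Then Pb = 203.6 − 0.4·309 = 80 and Ps = 21 + (1/3)·309 = 124.
Government outlay = subsidy × quantity = 44 × 309 = 13596.

Government cost = £13596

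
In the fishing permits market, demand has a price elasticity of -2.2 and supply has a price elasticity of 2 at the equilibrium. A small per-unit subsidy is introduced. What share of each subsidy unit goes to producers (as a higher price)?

For a small subsidy around the equilibrium, the benefit split depends on the relative slopes, which at a point are proportional to the elasticities.
Buyer share = εs/(εs + |εd|) = 2/(2 + 2.2) = 10/21; seller share = |εd|/(εs + |εd|) = 11/21.
So producers capture 11/21 of the subsidy.

Producer share = 11/21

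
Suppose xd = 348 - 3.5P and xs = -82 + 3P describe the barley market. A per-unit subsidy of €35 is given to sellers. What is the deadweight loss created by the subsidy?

Pre-subsidy: 348 - 3.5P = -82 + 3P gives P* = 860/13, x* = 1514/13.
With the subsidy, sellers receive Ps = Pb + 35 for each unit, where Pb is the price buyers pay.
Supply in terms of Pb becomes xs = -82 + 3(Pb + 35) = 23 + 3Pb. Setting this equal to demand: 348 - 3.5Pb = 23 + 3Pb, so Pb = 50.
Sellers receive Ps = 50 + 35 = 85; x' = 348 − 3.5·50 = 173.
The subsidy expands output by 173 − 1514/13 = 735/13 past the efficient level; on those units the gap between marginal cost and willingness to pay runs from 0 up to 35.
DWL = ½ × 35 × 735/13 = 25725/26.

Deadweight loss = 25725/26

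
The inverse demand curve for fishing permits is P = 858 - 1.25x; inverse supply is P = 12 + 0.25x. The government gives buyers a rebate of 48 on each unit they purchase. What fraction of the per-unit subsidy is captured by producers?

Producer share = 1/6

Pre-subsidy: 858 - 1.25x = 12 + 0.25x gives x* = 564 and P* = 153.
With the rebate, buyers effectively pay Pb = Ps − 48, where Ps is the price sellers receive.
On the curves, Pb = 858 - 1.25x and Ps = 12 + 0.25x; the wedge Ps − Pb = 48 gives 12 + 0.25x − (858 - 1.25x) = 48, so x' = 596.
Then Pb = 858 − 1.25·596 = 113 and Ps = 12 + 0.25·596 = 161.
Buyers' price falls by P* − Pb = 153 − 113 = 40; sellers' price rises by Ps − P* = 161 − 153 = 8.
So producers capture 8/48 = 1/6 of each unit of subsidy.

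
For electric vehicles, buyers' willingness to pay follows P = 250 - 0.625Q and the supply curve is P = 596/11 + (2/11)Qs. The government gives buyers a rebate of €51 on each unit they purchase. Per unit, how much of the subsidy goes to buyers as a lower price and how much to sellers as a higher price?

Pre-subsidy: 250 - 0.625Q = 596/11 + (2/11)Q gives Q* = 17232/71 and P* = 6980/71.
With the rebate, buyers effectively pay Pb = Ps − 51, where Ps is the price sellers receive.
On the curves, Pb = 250 - 0.625Q and Ps = 596/11 + (2/11)Q; the wedge Ps − Pb = 51 gives 596/11 + (2/11)Q − (250 - 0.625Q) = 51, so Q' = 21720/71.
Then Pb = 250 − 0.625·(21720/71) = 4175/71 and Ps = 596/11 + (2/11)·(21720/71) = 7796/71.
Buyers' price falls by P* − Pb = 6980/71 − 4175/71 = 2805/71; sellers' price rises by Ps − P* = 7796/71 − 6980/71 = 816/71.

Buyers gain 2805/71 per unit; sellers gain 816/71 per unit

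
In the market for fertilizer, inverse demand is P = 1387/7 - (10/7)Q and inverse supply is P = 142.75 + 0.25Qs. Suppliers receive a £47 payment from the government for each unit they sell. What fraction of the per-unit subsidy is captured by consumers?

Pre-subsidy: 1387/7 - (10/7)Q = 142.75 + 0.25Q gives Q* = 33 and P* = 151.
With the subsidy, sellers receive Ps = Pb + 47 for each unit, where Pb is the price buyers pay.
On the curves, Pb = 1387/7 - (10/7)Q and Ps = 142.75 + 0.25Q; the wedge Ps − Pb = 47 gives 142.75 + 0.25Q − (1387/7 - (10/7)Q) = 47, so Q' = 61.
Then Pb = 1387/7 − (10/7)·61 = 111 and Ps = 142.75 + 0.25·61 = 158.
Buyers' price falls by P* − Pb = 151 − 111 = 40; sellers' price rises by Ps − P* = 158 − 151 = 7.
So consumers capture 40/47 = 40/47 of each unit of subsidy.

Consumer share = 40/47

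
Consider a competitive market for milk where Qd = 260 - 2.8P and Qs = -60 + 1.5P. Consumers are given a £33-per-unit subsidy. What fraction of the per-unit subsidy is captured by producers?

Producer share = 28/43

Pre-subsidy: 260 - 2.8P = -60 + 1.5P gives P* = 3200/43, Q* = 2220/43.
With the rebate, buyers effectively pay Pb = Ps − 33, where Ps is the price sellers receive.
Demand in terms of Ps becomes Qd = 260 − 2.8(Ps − 33) = 352.4 - 2.8Ps. Setting this equal to supply: 352.4 - 2.8Ps = -60 + 1.5Ps, so Ps = 4124/43.
Buyers pay Pb = 4124/43 − 33 = 2705/43; Q' = -60 + 1.5·(4124/43) = 3606/43.
Buyers' price falls by P* − Pb = 3200/43 − 2705/43 = 495/43; sellers' price rises by Ps − P* = 4124/43 − 3200/43 = 924/43.
So producers capture (924/43)/33 = 28/43 of each unit of subsidy.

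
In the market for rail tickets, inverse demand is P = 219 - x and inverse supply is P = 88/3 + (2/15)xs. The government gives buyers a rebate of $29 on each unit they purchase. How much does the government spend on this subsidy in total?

Pre-subsidy: 219 - x = 88/3 + (2/15)x gives x* = 2845/17 and P* = 878/17.
With the rebate, buyers effectively pay Pb = Ps − 29, where Ps is the price sellers receive.
On the curves, Pb = 219 - x and Ps = 88/3 + (2/15)x; the wedge Ps − Pb = 29 gives 88/3 + (2/15)x − (219 - x) = 29, so x' = 3280/17.
Then Pb = 219 − 1·(3280/17) = 443/17 and Ps = 88/3 + (2/15)·(3280/17) = 936/17.
Government outlay = subsidy × quantity = 29 × 3280/17 = 95120/17.

Government cost = 95120/17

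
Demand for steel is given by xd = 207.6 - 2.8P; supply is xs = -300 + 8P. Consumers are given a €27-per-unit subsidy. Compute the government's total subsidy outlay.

Government cost = €3564

Pre-subsidy: 207.6 - 2.8P = -300 + 8P gives P* = 47, x* = 76.
With the rebate, buyers effectively pay Pb = Ps − 27, where Ps is the price sellers receive.
Demand in terms of Ps becomes xd = 207.6 − 2.8(Ps − 27) = 283.2 - 2.8Ps. Setting this equal to supply: 283.2 - 2.8Ps = -300 + 8Ps, so Ps = 54.
Buyers pay Pb = 54 − 27 = 27; x' = -300 + 8·54 = 132.
Government outlay = subsidy × quantity = 27 × 132 = 3564.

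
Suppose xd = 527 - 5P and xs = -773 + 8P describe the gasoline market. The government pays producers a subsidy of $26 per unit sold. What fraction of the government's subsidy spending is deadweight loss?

DWL / government spending = 40/107

Pre-subsidy: 527 - 5P = -773 + 8P gives P* = 100, x* = 27.
With the subsidy, sellers receive Ps = Pb + 26 for each unit, where Pb is the price buyers pay.
Supply in terms of Pb becomes xs = -773 + 8(Pb + 26) = -565 + 8Pb. Setting this equal to demand: 527 - 5Pb = -565 + 8Pb, so Pb = 84.
Sellers receive Ps = 84 + 26 = 110; x' = 527 − 5·84 = 107.
ΔCS = ½(27 + 107)(100 − 84) = 1072; ΔPS = ½(27 + 107)(110 − 100) = 670.
Government spending = 26 × 107 = 2782.
DWL = ½ × 26 × (107 − 27) = 1040; fraction = 1040 / 2782 = 40/107.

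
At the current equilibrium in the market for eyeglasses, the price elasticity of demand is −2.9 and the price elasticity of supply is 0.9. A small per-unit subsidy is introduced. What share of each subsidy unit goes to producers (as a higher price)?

For a small subsidy around the equilibrium, the benefit split depends on the relative slopes, which at a point are proportional to the elasticities.
Buyer share = εs/(εs + |εd|) = 0.9/(0.9 + 2.9) = 9/38; seller share = |εd|/(εs + |εd|) = 29/38.
So producers capture 29/38 of the subsidy.

Producer share = 29/38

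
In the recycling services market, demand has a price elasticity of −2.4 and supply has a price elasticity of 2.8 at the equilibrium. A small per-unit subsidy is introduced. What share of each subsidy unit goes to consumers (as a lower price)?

Consumer share = 7/13

For a small subsidy around the equilibrium, the benefit split depends on the relative slopes, which at a point are proportional to the elasticities.
Buyer share = εs/(εs + |εd|) = 2.8/(2.8 + 2.4) = 7/13; seller share = |εd|/(εs + |εd|) = 6/13.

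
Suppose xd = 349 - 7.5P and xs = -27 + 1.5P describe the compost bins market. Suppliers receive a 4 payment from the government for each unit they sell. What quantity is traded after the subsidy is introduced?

Pre-subsidy: 349 - 7.5P = -27 + 1.5P gives P* = 376/9, x* = 107/3.
With the subsidy, sellers receive Ps = Pb + 4 for each unit, where Pb is the price buyers pay.
Supply in terms of Pb becomes xs = -27 + 1.5(Pb + 4) = -21 + 1.5Pb. Setting this equal to demand: 349 - 7.5Pb = -21 + 1.5Pb, so Pb = 370/9.
Sellers receive Ps = 370/9 + 4 = 406/9; x' = 349 − 7.5·(370/9) = 122/3.

x' = 122/3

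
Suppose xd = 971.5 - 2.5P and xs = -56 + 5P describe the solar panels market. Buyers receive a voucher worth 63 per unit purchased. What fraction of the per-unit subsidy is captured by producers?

Pre-subsidy: 971.5 - 2.5P = -56 + 5P gives P* = 137, x* = 629.
With the rebate, buyers effectively pay Pb = Ps − 63, where Ps is the price sellers receive.
Demand in terms of Ps becomes xd = 971.5 − 2.5(Ps − 63) = 1129 - 2.5Ps. Setting this equal to supply: 1129 - 2.5Ps = -56 + 5Ps, so Ps = 158.
Buyers pay Pb = 158 − 63 = 95; x' = -56 + 5·158 = 734.
Buyers' price falls by P* − Pb = 137 − 95 = 42; sellers' price rises by Ps − P* = 158 − 137 = 21.
So producers capture 21/63 = 1/3 of each unit of subsidy.

Producer share = 1/3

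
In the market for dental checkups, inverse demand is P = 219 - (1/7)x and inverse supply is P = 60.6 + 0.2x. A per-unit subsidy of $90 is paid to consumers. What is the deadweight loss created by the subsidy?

Pre-subsidy: 219 - (1/7)x = 60.6 + 0.2x gives x* = 462 and P* = 153.
With the rebate, buyers effectively pay Pb = Ps − 90, where Ps is the price sellers receive.
On the curves, Pb = 219 - (1/7)x and Ps = 60.6 + 0.2x; the wedge Ps − Pb = 90 gives 60.6 + 0.2x − (219 - (1/7)x) = 90, so x' = 724.5.
Then Pb = 219 − (1/7)·724.5 = 115.5 and Ps = 60.6 + 0.2·724.5 = 205.5.
The subsidy expands output by 724.5 − 462 = 262.5 past the efficient level; on those units the gap between marginal cost and willingness to pay runs from 0 up to 90.
DWL = ½ × 90 × 262.5 = 11812.5.

Deadweight loss = $11812.5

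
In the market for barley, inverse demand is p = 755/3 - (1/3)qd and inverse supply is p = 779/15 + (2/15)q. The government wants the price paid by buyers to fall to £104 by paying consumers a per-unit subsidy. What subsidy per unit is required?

Required subsidy s = £7 per unit

At a buyer price of 104, quantity demanded is 755 − 3·104 = 443.
Sellers supply 443 only when they receive ps = 779/15 + (2/15)·443 = 111.
s = ps − pb = 111 − 104 = 7.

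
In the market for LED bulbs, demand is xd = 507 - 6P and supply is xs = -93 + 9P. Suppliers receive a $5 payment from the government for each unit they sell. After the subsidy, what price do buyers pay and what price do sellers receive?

Buyers pay $37; sellers receive $42

Pre-subsidy: 507 - 6P = -93 + 9P gives P* = 40, x* = 267.
With the subsidy, sellers receive Ps = Pb + 5 for each unit, where Pb is the price buyers pay.
Supply in terms of Pb becomes xs = -93 + 9(Pb + 5) = -48 + 9Pb. Setting this equal to demand: 507 - 6Pb = -48 + 9Pb, so Pb = 37.
Sellers receive Ps = 37 + 5 = 42; x' = 507 − 6·37 = 285.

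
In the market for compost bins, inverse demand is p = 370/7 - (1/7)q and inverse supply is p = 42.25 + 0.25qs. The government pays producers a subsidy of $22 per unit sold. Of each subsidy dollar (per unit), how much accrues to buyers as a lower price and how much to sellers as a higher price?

Pre-subsidy: 370/7 - (1/7)q = 42.25 + 0.25q gives q* = 27 and p* = 49.
With the subsidy, sellers receive ps = pb + 22 for each unit, where pb is the price buyers pay.
On the curves, pb = 370/7 - (1/7)q and ps = 42.25 + 0.25q; the wedge ps − pb = 22 gives 42.25 + 0.25q − (370/7 - (1/7)q) = 22, so q' = 83.
Then pb = 370/7 − (1/7)·83 = 41 and ps = 42.25 + 0.25·83 = 63.
Buyers' price falls by p* − pb = 49 − 41 = 8; sellers' price rises by ps − p* = 63 − 49 = 14.

Buyers gain $8 per unit; sellers gain $14 per unit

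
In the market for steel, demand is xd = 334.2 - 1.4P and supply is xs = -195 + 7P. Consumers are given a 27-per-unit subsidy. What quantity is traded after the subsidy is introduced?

Pre-subsidy: 334.2 - 1.4P = -195 + 7P gives P* = 63, x* = 246.
With the rebate, buyers effectively pay Pb = Ps − 27, where Ps is the price sellers receive.
Demand in terms of Ps becomes xd = 334.2 − 1.4(Ps − 27) = 372 - 1.4Ps. Setting this equal to supply: 372 - 1.4Ps = -195 + 7Ps, so Ps = 67.5.
Buyers pay Pb = 67.5 − 27 = 40.5; x' = -195 + 7·67.5 = 277.5.

x' = 277.5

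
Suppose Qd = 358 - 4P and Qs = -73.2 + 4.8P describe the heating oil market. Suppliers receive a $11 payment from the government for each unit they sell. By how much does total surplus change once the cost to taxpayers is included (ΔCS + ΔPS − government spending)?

Pre-subsidy: 358 - 4P = -73.2 + 4.8P gives P* = 49, Q* = 162.
With the subsidy, sellers receive Ps = Pb + 11 for each unit, where Pb is the price buyers pay.
Supply in terms of Pb becomes Qs = -73.2 + 4.8(Pb + 11) = -20.4 + 4.8Pb. Setting this equal to demand: 358 - 4Pb = -20.4 + 4.8Pb, so Pb = 43.
Sellers receive Ps = 43 + 11 = 54; Q' = 358 − 4·43 = 186.
ΔCS = ½(162 + 186)(49 − 43) = 1044; ΔPS = ½(162 + 186)(54 − 49) = 870.
Government spending = 11 × 186 = 2046.
Net change = 1044 + 870 − 2046 = -132. The loss equals the DWL triangle ½·11·24.

Net change in total surplus = -$132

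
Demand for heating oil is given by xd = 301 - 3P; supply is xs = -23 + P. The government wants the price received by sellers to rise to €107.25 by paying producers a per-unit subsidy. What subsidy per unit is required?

At a seller price of 107.25, quantity supplied is -23 + 1·107.25 = 84.25.
Buyers absorb 84.25 only when they pay Pb with 301 − 3·Pb = 84.25, i.e. Pb = 72.25.
s = Ps − Pb = 107.25 − 72.25 = 35.

Required subsidy s = €35 per unit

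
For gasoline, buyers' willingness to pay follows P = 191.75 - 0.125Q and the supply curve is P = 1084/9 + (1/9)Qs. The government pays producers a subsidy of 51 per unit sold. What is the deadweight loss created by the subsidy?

Pre-subsidy: 191.75 - 0.125Q = 1084/9 + (1/9)Q gives Q* = 302 and P* = 154.
With the subsidy, sellers receive Ps = Pb + 51 for each unit, where Pb is the price buyers pay.
On the curves, Pb = 191.75 - 0.125Q and Ps = 1084/9 + (1/9)Q; the wedge Ps − Pb = 51 gives 1084/9 + (1/9)Q − (191.75 - 0.125Q) = 51, so Q' = 518.
Then Pb = 191.75 − 0.125·518 = 127 and Ps = 1084/9 + (1/9)·518 = 178.
The subsidy expands output by 518 − 302 = 216 past the efficient level; on those units the gap between marginal cost and willingness to pay runs from 0 up to 51.
DWL = ½ × 51 × 216 = 5508.

Deadweight loss = 5508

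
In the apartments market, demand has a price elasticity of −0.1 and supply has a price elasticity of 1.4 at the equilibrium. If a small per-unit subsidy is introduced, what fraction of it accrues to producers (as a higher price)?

Producer share = 1/15

For a small subsidy around the equilibrium, the benefit split depends on the relative slopes, which at a point are proportional to the elasticities.
Buyer share = εs/(εs + |εd|) = 1.4/(1.4 + 0.1) = 14/15; seller share = |εd|/(εs + |εd|) = 1/15.
So producers capture 1/15 of the subsidy.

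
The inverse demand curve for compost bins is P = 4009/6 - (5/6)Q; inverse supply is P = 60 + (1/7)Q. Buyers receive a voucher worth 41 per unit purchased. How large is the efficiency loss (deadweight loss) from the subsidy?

Pre-subsidy: 4009/6 - (5/6)Q = 60 + (1/7)Q gives Q* = 623 and P* = 149.
With the rebate, buyers effectively pay Pb = Ps − 41, where Ps is the price sellers receive.
On the curves, Pb = 4009/6 - (5/6)Q and Ps = 60 + (1/7)Q; the wedge Ps − Pb = 41 gives 60 + (1/7)Q − (4009/6 - (5/6)Q) = 41, so Q' = 665.
Then Pb = 4009/6 − (5/6)·665 = 114 and Ps = 60 + (1/7)·665 = 155.
The subsidy expands output by 665 − 623 = 42 past the efficient level; on those units the gap between marginal cost and willingness to pay runs from 0 up to 41.
DWL = ½ × 41 × 42 = 861.

Deadweight loss = 861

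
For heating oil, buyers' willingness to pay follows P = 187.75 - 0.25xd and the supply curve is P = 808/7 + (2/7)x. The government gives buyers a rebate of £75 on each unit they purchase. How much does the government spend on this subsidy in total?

Government cost = £20625

Pre-subsidy: 187.75 - 0.25x = 808/7 + (2/7)x gives x* = 135 and P* = 154.
With the rebate, buyers effectively pay Pb = Ps − 75, where Ps is the price sellers receive.
On the curves, Pb = 187.75 - 0.25x and Ps = 808/7 + (2/7)x; the wedge Ps − Pb = 75 gives 808/7 + (2/7)x − (187.75 - 0.25x) = 75, so x' = 275.
Then Pb = 187.75 − 0.25·275 = 119 and Ps = 808/7 + (2/7)·275 = 194.
Government outlay = subsidy × quantity = 75 × 275 = 20625.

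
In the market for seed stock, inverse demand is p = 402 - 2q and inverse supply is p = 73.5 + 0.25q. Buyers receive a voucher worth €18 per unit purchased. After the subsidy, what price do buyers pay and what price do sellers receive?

Buyers pay €94; sellers receive €112

Pre-subsidy: 402 - 2q = 73.5 + 0.25q gives q* = 146 and p* = 110.
With the rebate, buyers effectively pay pb = ps − 18, where ps is the price sellers receive.
On the curves, pb = 402 - 2q and ps = 73.5 + 0.25q; the wedge ps − pb = 18 gives 73.5 + 0.25q − (402 - 2q) = 18, so q' = 154.
Then pb = 402 − 2·154 = 94 and ps = 73.5 + 0.25·154 = 112.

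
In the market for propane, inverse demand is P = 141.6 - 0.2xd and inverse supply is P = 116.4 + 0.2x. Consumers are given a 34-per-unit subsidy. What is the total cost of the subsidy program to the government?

Government cost = 5032

Pre-subsidy: 141.6 - 0.2x = 116.4 + 0.2x gives x* = 63 and P* = 129.
With the rebate, buyers effectively pay Pb = Ps − 34, where Ps is the price sellers receive.
On the curves, Pb = 141.6 - 0.2x and Ps = 116.4 + 0.2x; the wedge Ps − Pb = 34 gives 116.4 + 0.2x − (141.6 - 0.2x) = 34, so x' = 148.
Then Pb = 141.6 − 0.2·148 = 112 and Ps = 116.4 + 0.2·148 = 146.
Government outlay = subsidy × quantity = 34 × 148 = 5032.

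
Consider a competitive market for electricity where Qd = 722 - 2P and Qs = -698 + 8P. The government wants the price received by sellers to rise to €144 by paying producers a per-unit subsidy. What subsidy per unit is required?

At a seller price of 144, quantity supplied is -698 + 8·144 = 454.
Buyers absorb 454 only when they pay Pb with 722 − 2·Pb = 454, i.e. Pb = 134.
s = Ps − Pb = 144 − 134 = 10.

Required subsidy s = €10 per unit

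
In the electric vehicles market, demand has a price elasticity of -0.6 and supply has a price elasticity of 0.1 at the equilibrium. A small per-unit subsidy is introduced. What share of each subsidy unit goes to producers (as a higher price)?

For a small subsidy around the equilibrium, the benefit split depends on the relative slopes, which at a point are proportional to the elasticities.
Buyer share = εs/(εs + |εd|) = 0.1/(0.1 + 0.6) = 1/7; seller share = |εd|/(εs + |εd|) = 6/7.
So producers capture 6/7 of the subsidy.

Producer share = 6/7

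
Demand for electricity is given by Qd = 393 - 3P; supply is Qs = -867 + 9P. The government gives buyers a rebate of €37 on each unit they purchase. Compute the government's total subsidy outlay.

Pre-subsidy: 393 - 3P = -867 + 9P gives P* = 105, Q* = 78.
With the rebate, buyers effectively pay Pb = Ps − 37, where Ps is the price sellers receive.
Demand in terms of Ps becomes Qd = 393 − 3(Ps − 37) = 504 - 3Ps. Setting this equal to supply: 504 - 3Ps = -867 + 9Ps, so Ps = 114.25.
Buyers pay Pb = 114.25 − 37 = 77.25; Q' = -867 + 9·114.25 = 161.25.
Government outlay = subsidy × quantity = 37 × 161.25 = 5966.25.

Government cost = €5966.25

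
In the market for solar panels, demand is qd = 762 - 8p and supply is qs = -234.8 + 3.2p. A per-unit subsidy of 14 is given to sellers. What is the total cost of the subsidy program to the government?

Pre-subsidy: 762 - 8p = -234.8 + 3.2p gives p* = 89, q* = 50.
With the subsidy, sellers receive ps = pb + 14 for each unit, where pb is the price buyers pay.
Supply in terms of pb becomes qs = -234.8 + 3.2(pb + 14) = -190 + 3.2pb. Setting this equal to demand: 762 - 8pb = -190 + 3.2pb, so pb = 85.
Sellers receive ps = 85 + 14 = 99; q' = 762 − 8·85 = 82.
Government outlay = subsidy × quantity = 14 × 82 = 1148.

Government cost = 1148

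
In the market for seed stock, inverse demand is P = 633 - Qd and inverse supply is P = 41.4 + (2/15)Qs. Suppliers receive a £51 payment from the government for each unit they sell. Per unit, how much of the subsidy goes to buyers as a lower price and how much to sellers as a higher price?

Buyers gain £45 per unit; sellers gain £6 per unit

Pre-subsidy: 633 - Q = 41.4 + (2/15)Q gives Q* = 522 and P* = 111.
With the subsidy, sellers receive Ps = Pb + 51 for each unit, where Pb is the price buyers pay.
On the curves, Pb = 633 - Q and Ps = 41.4 + (2/15)Q; the wedge Ps − Pb = 51 gives 41.4 + (2/15)Q − (633 - Q) = 51, so Q' = 567.
Then Pb = 633 − 1·567 = 66 and Ps = 41.4 + (2/15)·567 = 117.
Buyers' price falls by P* − Pb = 111 − 66 = 45; sellers' price rises by Ps − P* = 117 − 111 = 6.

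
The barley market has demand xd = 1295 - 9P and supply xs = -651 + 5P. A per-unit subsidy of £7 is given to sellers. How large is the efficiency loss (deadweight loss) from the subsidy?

Deadweight loss = £78.75

Pre-subsidy: 1295 - 9P = -651 + 5P gives P* = 139, x* = 44.
With the subsidy, sellers receive Ps = Pb + 7 for each unit, where Pb is the price buyers pay.
Supply in terms of Pb becomes xs = -651 + 5(Pb + 7) = -616 + 5Pb. Setting this equal to demand: 1295 - 9Pb = -616 + 5Pb, so Pb = 136.5.
Sellers receive Ps = 136.5 + 7 = 143.5; x' = 1295 − 9·136.5 = 66.5.
The subsidy expands output by 66.5 − 44 = 22.5 past the efficient level; on those units the gap between marginal cost and willingness to pay runs from 0 up to 7.
DWL = ½ × 7 × 22.5 = 78.75.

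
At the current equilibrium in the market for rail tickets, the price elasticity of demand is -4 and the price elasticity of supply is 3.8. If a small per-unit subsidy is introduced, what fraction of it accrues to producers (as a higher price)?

Producer share = 20/39

For a small subsidy around the equilibrium, the benefit split depends on the relative slopes, which at a point are proportional to the elasticities.
Buyer share = εs/(εs + |εd|) = 3.8/(3.8 + 4) = 19/39; seller share = |εd|/(εs + |εd|) = 20/39.
So producers capture 20/39 of the subsidy.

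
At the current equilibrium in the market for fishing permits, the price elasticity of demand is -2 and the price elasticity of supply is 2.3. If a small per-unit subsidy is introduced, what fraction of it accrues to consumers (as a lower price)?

Consumer share = 23/43

For a small subsidy around the equilibrium, the benefit split depends on the relative slopes, which at a point are proportional to the elasticities.
Buyer share = εs/(εs + |εd|) = 2.3/(2.3 + 2) = 23/43; seller share = |εd|/(εs + |εd|) = 20/43.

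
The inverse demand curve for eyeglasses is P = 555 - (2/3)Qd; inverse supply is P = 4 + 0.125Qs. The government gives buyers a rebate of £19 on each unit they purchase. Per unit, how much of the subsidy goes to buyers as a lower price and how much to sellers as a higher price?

Buyers gain £16 per unit; sellers gain £3 per unit

Pre-subsidy: 555 - (2/3)Q = 4 + 0.125Q gives Q* = 696 and P* = 91.
With the rebate, buyers effectively pay Pb = Ps − 19, where Ps is the price sellers receive.
On the curves, Pb = 555 - (2/3)Q and Ps = 4 + 0.125Q; the wedge Ps − Pb = 19 gives 4 + 0.125Q − (555 - (2/3)Q) = 19, so Q' = 720.
Then Pb = 555 − (2/3)·720 = 75 and Ps = 4 + 0.125·720 = 94.
Buyers' price falls by P* − Pb = 91 − 75 = 16; sellers' price rises by Ps − P* = 94 − 91 = 3.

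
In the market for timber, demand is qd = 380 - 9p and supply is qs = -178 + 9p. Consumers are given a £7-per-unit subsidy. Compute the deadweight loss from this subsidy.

Deadweight loss = £110.25

Pre-subsidy: 380 - 9p = -178 + 9p gives p* = 31, q* = 101.
With the rebate, buyers effectively pay pb = ps − 7, where ps is the price sellers receive.
Demand in terms of ps becomes qd = 380 − 9(ps − 7) = 443 - 9ps. Setting this equal to supply: 443 - 9ps = -178 + 9ps, so ps = 34.5.
Buyers pay pb = 34.5 − 7 = 27.5; q' = -178 + 9·34.5 = 132.5.
The subsidy expands output by 132.5 − 101 = 31.5 past the efficient level; on those units the gap between marginal cost and willingness to pay runs from 0 up to 7.
DWL = ½ × 7 × 31.5 = 110.25.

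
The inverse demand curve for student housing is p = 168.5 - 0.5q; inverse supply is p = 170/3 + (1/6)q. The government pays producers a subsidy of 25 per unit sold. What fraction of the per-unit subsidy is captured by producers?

Producer share = 0.25

Pre-subsidy: 168.5 - 0.5q = 170/3 + (1/6)q gives q* = 167.75 and p* = 84.625.
With the subsidy, sellers receive ps = pb + 25 for each unit, where pb is the price buyers pay.
On the curves, pb = 168.5 - 0.5q and ps = 170/3 + (1/6)q; the wedge ps − pb = 25 gives 170/3 + (1/6)q − (168.5 - 0.5q) = 25, so q' = 205.25.
Then pb = 168.5 − 0.5·205.25 = 65.875 and ps = 170/3 + (1/6)·205.25 = 90.875.
Buyers' price falls by p* − pb = 84.625 − 65.875 = 18.75; sellers' price rises by ps − p* = 90.875 − 84.625 = 6.25.
So producers capture 6.25/25 = 0.25 of each unit of subsidy.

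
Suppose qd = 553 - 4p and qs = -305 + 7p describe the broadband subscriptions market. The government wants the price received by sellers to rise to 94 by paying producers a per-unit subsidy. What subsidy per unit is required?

Required subsidy s = 44 per unit

At a seller price of 94, quantity supplied is -305 + 7·94 = 353.
Buyers absorb 353 only when they pay pb with 553 − 4·pb = 353, i.e. pb = 50.
s = ps − pb = 94 − 50 = 44.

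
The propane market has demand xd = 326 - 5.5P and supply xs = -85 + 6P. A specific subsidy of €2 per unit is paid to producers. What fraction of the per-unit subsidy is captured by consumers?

Pre-subsidy: 326 - 5.5P = -85 + 6P gives P* = 822/23, x* = 2977/23.
With the subsidy, sellers receive Ps = Pb + 2 for each unit, where Pb is the price buyers pay.
Supply in terms of Pb becomes xs = -85 + 6(Pb + 2) = -73 + 6Pb. Setting this equal to demand: 326 - 5.5Pb = -73 + 6Pb, so Pb = 798/23.
Sellers receive Ps = 798/23 + 2 = 844/23; x' = 326 − 5.5·(798/23) = 3109/23.
Buyers' price falls by P* − Pb = 822/23 − 798/23 = 24/23; sellers' price rises by Ps − P* = 844/23 − 822/23 = 22/23.
So consumers capture (24/23)/2 = 12/23 of each unit of subsidy.

Consumer share = 12/23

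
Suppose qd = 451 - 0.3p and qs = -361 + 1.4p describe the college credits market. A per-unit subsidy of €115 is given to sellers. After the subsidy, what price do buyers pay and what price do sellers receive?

Pre-subsidy: 451 - 0.3p = -361 + 1.4p gives p* = 8120/17, q* = 5231/17.
With the subsidy, sellers receive ps = pb + 115 for each unit, where pb is the price buyers pay.
Supply in terms of pb becomes qs = -361 + 1.4(pb + 115) = -200 + 1.4pb. Setting this equal to demand: 451 - 0.3pb = -200 + 1.4pb, so pb = 6510/17.
Sellers receive ps = 6510/17 + 115 = 8465/17; q' = 451 − 0.3·(6510/17) = 5714/17.

Buyers pay 6510/17; sellers receive 8465/17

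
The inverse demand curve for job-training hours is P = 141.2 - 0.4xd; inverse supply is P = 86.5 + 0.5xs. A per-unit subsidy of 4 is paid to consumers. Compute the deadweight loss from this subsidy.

Deadweight loss = 80/9

Pre-subsidy: 141.2 - 0.4x = 86.5 + 0.5x gives x* = 547/9 and P* = 1052/9.
With the rebate, buyers effectively pay Pb = Ps − 4, where Ps is the price sellers receive.
On the curves, Pb = 141.2 - 0.4x and Ps = 86.5 + 0.5x; the wedge Ps − Pb = 4 gives 86.5 + 0.5x − (141.2 - 0.4x) = 4, so x' = 587/9.
Then Pb = 141.2 − 0.4·(587/9) = 1036/9 and Ps = 86.5 + 0.5·(587/9) = 1072/9.
The subsidy expands output by 587/9 − 547/9 = 40/9 past the efficient level; on those units the gap between marginal cost and willingness to pay runs from 0 up to 4.
DWL = ½ × 4 × 40/9 = 80/9.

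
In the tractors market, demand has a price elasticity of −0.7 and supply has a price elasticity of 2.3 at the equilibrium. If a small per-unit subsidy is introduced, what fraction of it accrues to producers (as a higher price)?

Producer share = 7/30

For a small subsidy around the equilibrium, the benefit split depends on the relative slopes, which at a point are proportional to the elasticities.
Buyer share = εs/(εs + |εd|) = 2.3/(2.3 + 0.7) = 23/30; seller share = |εd|/(εs + |εd|) = 7/30.
So producers capture 7/30 of the subsidy.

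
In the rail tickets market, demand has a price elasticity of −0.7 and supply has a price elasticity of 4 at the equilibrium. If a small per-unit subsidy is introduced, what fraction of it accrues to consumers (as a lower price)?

For a small subsidy around the equilibrium, the benefit split depends on the relative slopes, which at a point are proportional to the elasticities.
Buyer share = εs/(εs + |εd|) = 4/(4 + 0.7) = 40/47; seller share = |εd|/(εs + |εd|) = 7/47.

Consumer share = 40/47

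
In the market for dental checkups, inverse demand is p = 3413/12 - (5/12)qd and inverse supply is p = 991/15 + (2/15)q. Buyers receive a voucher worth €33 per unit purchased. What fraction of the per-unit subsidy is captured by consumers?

Pre-subsidy: 3413/12 - (5/12)q = 991/15 + (2/15)q gives q* = 397 and p* = 119.
With the rebate, buyers effectively pay pb = ps − 33, where ps is the price sellers receive.
On the curves, pb = 3413/12 - (5/12)q and ps = 991/15 + (2/15)q; the wedge ps − pb = 33 gives 991/15 + (2/15)q − (3413/12 - (5/12)q) = 33, so q' = 457.
Then pb = 3413/12 − (5/12)·457 = 94 and ps = 991/15 + (2/15)·457 = 127.
Buyers' price falls by p* − pb = 119 − 94 = 25; sellers' price rises by ps − p* = 127 − 119 = 8.
So consumers capture 25/33 = 25/33 of each unit of subsidy.

Consumer share = 25/33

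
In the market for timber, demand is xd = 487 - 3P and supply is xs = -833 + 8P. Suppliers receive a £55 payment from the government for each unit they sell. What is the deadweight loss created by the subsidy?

Pre-subsidy: 487 - 3P = -833 + 8P gives P* = 120, x* = 127.
With the subsidy, sellers receive Ps = Pb + 55 for each unit, where Pb is the price buyers pay.
Supply in terms of Pb becomes xs = -833 + 8(Pb + 55) = -393 + 8Pb. Setting this equal to demand: 487 - 3Pb = -393 + 8Pb, so Pb = 80.
Sellers receive Ps = 80 + 55 = 135; x' = 487 − 3·80 = 247.
The subsidy expands output by 247 − 127 = 120 past the efficient level; on those units the gap between marginal cost and willingness to pay runs from 0 up to 55.
DWL = ½ × 55 × 120 = 3300.

Deadweight loss = £3300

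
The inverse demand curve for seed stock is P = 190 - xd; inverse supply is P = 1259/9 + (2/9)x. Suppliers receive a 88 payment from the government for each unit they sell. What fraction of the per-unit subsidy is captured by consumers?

Consumer share = 9/11

Pre-subsidy: 190 - x = 1259/9 + (2/9)x gives x* = 41 and P* = 149.
With the subsidy, sellers receive Ps = Pb + 88 for each unit, where Pb is the price buyers pay.
On the curves, Pb = 190 - x and Ps = 1259/9 + (2/9)x; the wedge Ps − Pb = 88 gives 1259/9 + (2/9)x − (190 - x) = 88, so x' = 113.
Then Pb = 190 − 1·113 = 77 and Ps = 1259/9 + (2/9)·113 = 165.
Buyers' price falls by P* − Pb = 149 − 77 = 72; sellers' price rises by Ps − P* = 165 − 149 = 16.
So consumers capture 72/88 = 9/11 of each unit of subsidy.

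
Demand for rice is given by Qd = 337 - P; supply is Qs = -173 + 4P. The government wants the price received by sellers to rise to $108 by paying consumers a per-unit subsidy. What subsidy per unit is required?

Required subsidy s = $30 per unit

At a seller price of 108, quantity supplied is -173 + 4·108 = 259.
Buyers absorb 259 only when they pay Pb with 337 − 1·Pb = 259, i.e. Pb = 78.
s = Ps − Pb = 108 − 78 = 30.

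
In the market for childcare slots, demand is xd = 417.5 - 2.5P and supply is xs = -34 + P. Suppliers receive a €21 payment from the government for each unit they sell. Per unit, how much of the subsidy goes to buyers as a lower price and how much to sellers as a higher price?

Buyers gain €6 per unit; sellers gain €15 per unit

Pre-subsidy: 417.5 - 2.5P = -34 + P gives P* = 129, x* = 95.
With the subsidy, sellers receive Ps = Pb + 21 for each unit, where Pb is the price buyers pay.
Supply in terms of Pb becomes xs = -34 + 1(Pb + 21) = -13 + Pb. Setting this equal to demand: 417.5 - 2.5Pb = -13 + Pb, so Pb = 123.
Sellers receive Ps = 123 + 21 = 144; x' = 417.5 − 2.5·123 = 110.
Buyers' price falls by P* − Pb = 129 − 123 = 6; sellers' price rises by Ps − P* = 144 − 129 = 15.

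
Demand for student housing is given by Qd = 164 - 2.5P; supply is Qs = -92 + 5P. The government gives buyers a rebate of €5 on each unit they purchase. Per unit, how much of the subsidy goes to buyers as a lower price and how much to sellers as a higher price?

Pre-subsidy: 164 - 2.5P = -92 + 5P gives P* = 512/15, Q* = 236/3.
With the rebate, buyers effectively pay Pb = Ps − 5, where Ps is the price sellers receive.
Demand in terms of Ps becomes Qd = 164 − 2.5(Ps − 5) = 176.5 - 2.5Ps. Setting this equal to supply: 176.5 - 2.5Ps = -92 + 5Ps, so Ps = 35.8.
Buyers pay Pb = 35.8 − 5 = 30.8; Q' = -92 + 5·35.8 = 87.
Buyers' price falls by P* − Pb = 512/15 − 30.8 = 10/3; sellers' price rises by Ps − P* = 35.8 − 512/15 = 5/3.

Buyers gain 10/3 per unit; sellers gain 5/3 per unit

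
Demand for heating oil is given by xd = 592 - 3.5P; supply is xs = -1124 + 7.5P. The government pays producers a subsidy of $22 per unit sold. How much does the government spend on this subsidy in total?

Government cost = $2167

Pre-subsidy: 592 - 3.5P = -1124 + 7.5P gives P* = 156, x* = 46.
With the subsidy, sellers receive Ps = Pb + 22 for each unit, where Pb is the price buyers pay.
Supply in terms of Pb becomes xs = -1124 + 7.5(Pb + 22) = -959 + 7.5Pb. Setting this equal to demand: 592 - 3.5Pb = -959 + 7.5Pb, so Pb = 141.
Sellers receive Ps = 141 + 22 = 163; x' = 592 − 3.5·141 = 98.5.
Government outlay = subsidy × quantity = 22 × 98.5 = 2167.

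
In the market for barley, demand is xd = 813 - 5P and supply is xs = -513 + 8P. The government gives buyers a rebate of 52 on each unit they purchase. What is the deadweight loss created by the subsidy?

Pre-subsidy: 813 - 5P = -513 + 8P gives P* = 102, x* = 303.
With the rebate, buyers effectively pay Pb = Ps − 52, where Ps is the price sellers receive.
Demand in terms of Ps becomes xd = 813 − 5(Ps − 52) = 1073 - 5Ps. Setting this equal to supply: 1073 - 5Ps = -513 + 8Ps, so Ps = 122.
Buyers pay Pb = 122 − 52 = 70; x' = -513 + 8·122 = 463.
The subsidy expands output by 463 − 303 = 160 past the efficient level; on those units the gap between marginal cost and willingness to pay runs from 0 up to 52.
DWL = ½ × 52 × 160 = 4160.

Deadweight loss = 4160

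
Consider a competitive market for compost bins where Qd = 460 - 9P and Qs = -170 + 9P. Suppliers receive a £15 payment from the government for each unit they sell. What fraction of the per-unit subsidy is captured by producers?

Pre-subsidy: 460 - 9P = -170 + 9P gives P* = 35, Q* = 145.
With the subsidy, sellers receive Ps = Pb + 15 for each unit, where Pb is the price buyers pay.
Supply in terms of Pb becomes Qs = -170 + 9(Pb + 15) = -35 + 9Pb. Setting this equal to demand: 460 - 9Pb = -35 + 9Pb, so Pb = 27.5.
Sellers receive Ps = 27.5 + 15 = 42.5; Q' = 460 − 9·27.5 = 212.5.
Buyers' price falls by P* − Pb = 35 − 27.5 = 7.5; sellers' price rises by Ps − P* = 42.5 − 35 = 7.5.
So producers capture 7.5/15 = 0.5 of each unit of subsidy.

Producer share = 0.5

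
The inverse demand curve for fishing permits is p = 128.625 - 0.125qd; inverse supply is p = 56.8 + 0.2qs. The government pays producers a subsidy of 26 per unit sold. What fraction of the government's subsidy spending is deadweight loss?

DWL / government spending = 40/301

Pre-subsidy: 128.625 - 0.125q = 56.8 + 0.2q gives q* = 221 and p* = 101.
With the subsidy, sellers receive ps = pb + 26 for each unit, where pb is the price buyers pay.
On the curves, pb = 128.625 - 0.125q and ps = 56.8 + 0.2q; the wedge ps − pb = 26 gives 56.8 + 0.2q − (128.625 - 0.125q) = 26, so q' = 301.
Then pb = 128.625 − 0.125·301 = 91 and ps = 56.8 + 0.2·301 = 117.
ΔCS = ½(221 + 301)(101 − 91) = 2610; ΔPS = ½(221 + 301)(117 − 101) = 4176.
Government spending = 26 × 301 = 7826.
DWL = ½ × 26 × (301 − 221) = 1040; fraction = 1040 / 7826 = 40/301.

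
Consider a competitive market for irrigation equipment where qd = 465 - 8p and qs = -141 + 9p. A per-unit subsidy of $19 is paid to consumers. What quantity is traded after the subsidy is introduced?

q' = 4425/17

Pre-subsidy: 465 - 8p = -141 + 9p gives p* = 606/17, q* = 3057/17.
With the rebate, buyers effectively pay pb = ps − 19, where ps is the price sellers receive.
Demand in terms of ps becomes qd = 465 − 8(ps − 19) = 617 - 8ps. Setting this equal to supply: 617 - 8ps = -141 + 9ps, so ps = 758/17.
Buyers pay pb = 758/17 − 19 = 435/17; q' = -141 + 9·(758/17) = 4425/17.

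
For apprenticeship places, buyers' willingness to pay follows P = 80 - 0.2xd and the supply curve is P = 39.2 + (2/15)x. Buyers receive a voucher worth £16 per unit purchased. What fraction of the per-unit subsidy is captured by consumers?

Pre-subsidy: 80 - 0.2x = 39.2 + (2/15)x gives x* = 122.4 and P* = 55.52.
With the rebate, buyers effectively pay Pb = Ps − 16, where Ps is the price sellers receive.
On the curves, Pb = 80 - 0.2x and Ps = 39.2 + (2/15)x; the wedge Ps − Pb = 16 gives 39.2 + (2/15)x − (80 - 0.2x) = 16, so x' = 170.4.
Then Pb = 80 − 0.2·170.4 = 45.92 and Ps = 39.2 + (2/15)·170.4 = 61.92.
Buyers' price falls by P* − Pb = 55.52 − 45.92 = 9.6; sellers' price rises by Ps − P* = 61.92 − 55.52 = 6.4.
So consumers capture 9.6/16 = 0.6 of each unit of subsidy.

Consumer share = 0.6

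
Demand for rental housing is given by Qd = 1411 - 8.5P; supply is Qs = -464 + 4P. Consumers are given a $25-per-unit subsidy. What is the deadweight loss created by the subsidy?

Deadweight loss = $850

Pre-subsidy: 1411 - 8.5P = -464 + 4P gives P* = 150, Q* = 136.
With the rebate, buyers effectively pay Pb = Ps − 25, where Ps is the price sellers receive.
Demand in terms of Ps becomes Qd = 1411 − 8.5(Ps − 25) = 1623.5 - 8.5Ps. Setting this equal to supply: 1623.5 - 8.5Ps = -464 + 4Ps, so Ps = 167.
Buyers pay Pb = 167 − 25 = 142; Q' = -464 + 4·167 = 204.
The subsidy expands output by 204 − 136 = 68 past the efficient level; on those units the gap between marginal cost and willingness to pay runs from 0 up to 25.
DWL = ½ × 25 × 68 = 850.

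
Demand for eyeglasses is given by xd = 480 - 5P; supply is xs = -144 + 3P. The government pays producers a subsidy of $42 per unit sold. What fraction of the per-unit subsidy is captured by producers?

Producer share = 0.625

Pre-subsidy: 480 - 5P = -144 + 3P gives P* = 78, x* = 90.
With the subsidy, sellers receive Ps = Pb + 42 for each unit, where Pb is the price buyers pay.
Supply in terms of Pb becomes xs = -144 + 3(Pb + 42) = -18 + 3Pb. Setting this equal to demand: 480 - 5Pb = -18 + 3Pb, so Pb = 62.25.
Sellers receive Ps = 62.25 + 42 = 104.25; x' = 480 − 5·62.25 = 168.75.
Buyers' price falls by P* − Pb = 78 − 62.25 = 15.75; sellers' price rises by Ps − P* = 104.25 − 78 = 26.25.
So producers capture 26.25/42 = 0.625 of each unit of subsidy.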